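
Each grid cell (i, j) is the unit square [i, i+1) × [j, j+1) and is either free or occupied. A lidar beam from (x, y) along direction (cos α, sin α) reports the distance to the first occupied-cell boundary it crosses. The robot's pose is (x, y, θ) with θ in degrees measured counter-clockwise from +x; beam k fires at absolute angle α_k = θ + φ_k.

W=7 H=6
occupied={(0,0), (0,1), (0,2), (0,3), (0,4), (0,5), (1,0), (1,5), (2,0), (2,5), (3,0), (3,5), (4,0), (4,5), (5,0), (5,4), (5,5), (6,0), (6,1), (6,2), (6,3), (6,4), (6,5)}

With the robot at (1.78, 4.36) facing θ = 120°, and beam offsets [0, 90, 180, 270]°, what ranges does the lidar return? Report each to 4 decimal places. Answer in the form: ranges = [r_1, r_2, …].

ranges = [0.7390, 0.9007, 3.8798, 1.2800]

beam 1: φ=0°, α=120°
  d=(-0.5000,0.8660)  start (1,4)  tX=1.5600 tY=0.7390  stride 1/|dx|=2.0000 1/|dy|=1.1547
    cross y-line → (1,5), t=0.7390 (wall)
  → r_1 = 0.7390
beam 2: φ=90°, α=210°
  d=(-0.8660,-0.5000)  start (1,4)  tX=0.9007 tY=0.7200  stride 1/|dx|=1.1547 1/|dy|=2.0000
    cross y-line → (1,3), t=0.7200
    cross x-line → (0,3), t=0.9007 (wall)
  → r_2 = 0.9007
beam 3: φ=180°, α=300°
  d=(0.5000,-0.8660)  start (1,4)  tX=0.4400 tY=0.4157  stride 1/|dx|=2.0000 1/|dy|=1.1547
    cross y-line → (1,3), t=0.4157
    cross x-line → (2,3), t=0.4400
    cross y-line → (2,2), t=1.5704
    cross x-line → (3,2), t=2.4400
    cross y-line → (3,1), t=2.7251
    cross y-line → (3,0), t=3.8798 (wall)
  → r_3 = 3.8798
beam 4: φ=270°, α=30°
  d=(0.8660,0.5000)  start (1,4)  tX=0.2540 tY=1.2800  stride 1/|dx|=1.1547 1/|dy|=2.0000
    cross x-line → (2,4), t=0.2540
    cross y-line → (2,5), t=1.2800 (wall)
  → r_4 = 1.2800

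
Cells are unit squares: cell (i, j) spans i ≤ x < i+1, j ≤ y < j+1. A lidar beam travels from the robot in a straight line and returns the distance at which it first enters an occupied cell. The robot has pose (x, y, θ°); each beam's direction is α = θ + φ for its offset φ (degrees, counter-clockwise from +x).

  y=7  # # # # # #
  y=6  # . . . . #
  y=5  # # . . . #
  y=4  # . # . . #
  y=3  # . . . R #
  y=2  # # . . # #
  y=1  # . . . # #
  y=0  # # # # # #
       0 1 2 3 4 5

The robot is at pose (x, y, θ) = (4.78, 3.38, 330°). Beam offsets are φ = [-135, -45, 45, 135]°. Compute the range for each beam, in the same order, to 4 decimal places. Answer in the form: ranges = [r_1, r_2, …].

ranges = [2.8781, 0.3934, 0.2278, 3.7477]

beam 1: φ=-135°, α=195°
  direction (-0.9659, -0.2588); cell (4,3); t to first gridline: x 0.8075, y 1.4682 (then +1.0353 / +3.8637)
    (3,3) via x @ 0.8075
    (3,2) via y @ 1.4682
    (2,2) via x @ 1.8428
    (1,2) via x @ 2.8781  # hit
  → r_1 = 2.8781
beam 2: φ=-45°, α=285°
  direction (0.2588, -0.9659); cell (4,3); t to first gridline: x 0.8500, y 0.3934 (then +3.8637 / +1.0353)
    (4,2) via y @ 0.3934  # hit
  → r_2 = 0.3934
beam 3: φ=45°, α=15°
  direction (0.9659, 0.2588); cell (4,3); t to first gridline: x 0.2278, y 2.3955 (then +1.0353 / +3.8637)
    (5,3) via x @ 0.2278  # hit
  → r_3 = 0.2278
beam 4: φ=135°, α=105°
  direction (-0.2588, 0.9659); cell (4,3); t to first gridline: x 3.0137, y 0.6419 (then +3.8637 / +1.0353)
    (4,4) via y @ 0.6419
    (4,5) via y @ 1.6771
    (4,6) via y @ 2.7124
    (3,6) via x @ 3.0137
    (3,7) via y @ 3.7477  # hit
  → r_4 = 3.7477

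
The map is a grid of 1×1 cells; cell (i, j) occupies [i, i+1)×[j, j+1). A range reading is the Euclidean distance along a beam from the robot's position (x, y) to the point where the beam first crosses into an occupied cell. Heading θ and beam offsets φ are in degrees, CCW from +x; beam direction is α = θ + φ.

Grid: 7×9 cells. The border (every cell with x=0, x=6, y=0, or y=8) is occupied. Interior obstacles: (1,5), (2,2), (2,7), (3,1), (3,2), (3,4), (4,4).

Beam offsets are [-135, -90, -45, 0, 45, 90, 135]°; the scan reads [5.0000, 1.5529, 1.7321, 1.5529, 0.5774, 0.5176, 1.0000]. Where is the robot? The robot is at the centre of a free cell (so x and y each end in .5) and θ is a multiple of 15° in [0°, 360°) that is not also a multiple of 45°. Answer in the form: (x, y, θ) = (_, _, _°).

Enumerate (i+0.5, j+0.5, θ) over the 28 free cells and 16 admissible headings. For each, cast all 7 beams and compare to the given ranges.
  (1.5, 4.5, 150°): beam 1 = 1.5529 ≠ 5.0000 ✗
  (4.5, 6.5, 60°): beam 1 = 1.5529 ≠ 5.0000 ✗
  (2.5, 3.5, 255°): beam 1 = 1.7321 ≠ 5.0000 ✗
  …
  (5.5, 2.5, 285°): r_1=5.0000, r_2=1.5529, r_3=1.7321, r_4=1.5529, r_5=0.5774, r_6=0.5176, r_7=1.0000 — all match ✓
Only this pose fits every beam.

(x, y, θ) = (5.5, 2.5, 285°)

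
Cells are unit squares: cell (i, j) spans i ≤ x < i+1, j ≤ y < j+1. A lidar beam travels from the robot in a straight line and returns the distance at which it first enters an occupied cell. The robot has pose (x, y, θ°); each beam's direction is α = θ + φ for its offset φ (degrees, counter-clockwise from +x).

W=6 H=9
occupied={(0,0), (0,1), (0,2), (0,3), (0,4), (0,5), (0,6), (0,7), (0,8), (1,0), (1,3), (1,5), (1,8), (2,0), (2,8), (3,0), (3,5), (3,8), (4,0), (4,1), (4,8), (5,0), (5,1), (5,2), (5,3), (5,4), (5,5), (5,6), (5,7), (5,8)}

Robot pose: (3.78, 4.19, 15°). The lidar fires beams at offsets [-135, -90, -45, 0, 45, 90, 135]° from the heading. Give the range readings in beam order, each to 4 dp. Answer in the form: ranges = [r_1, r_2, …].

ranges = [3.6835, 2.2673, 1.4087, 1.2630, 2.4400, 0.8386, 2.0554]

beam 1: φ=-135°, α=240°
  direction (-0.5000, -0.8660); cell (3,4); t to first gridline: x 1.5600, y 0.2194 (then +2.0000 / +1.1547)
    (3,3) via y @ 0.2194
    (3,2) via y @ 1.3741
    (2,2) via x @ 1.5600
    (2,1) via y @ 2.5288
    (1,1) via x @ 3.5600
    (1,0) via y @ 3.6835  # hit
  → r_1 = 3.6835
beam 2: φ=-90°, α=285°
  direction (0.2588, -0.9659); cell (3,4); t to first gridline: x 0.8500, y 0.1967 (then +3.8637 / +1.0353)
    (3,3) via y @ 0.1967
    (4,3) via x @ 0.8500
    (4,2) via y @ 1.2320
    (4,1) via y @ 2.2673  # hit
  → r_2 = 2.2673
beam 3: φ=-45°, α=330°
  direction (0.8660, -0.5000); cell (3,4); t to first gridline: x 0.2540, y 0.3800 (then +1.1547 / +2.0000)
    (4,4) via x @ 0.2540
    (4,3) via y @ 0.3800
    (5,3) via x @ 1.4087  # hit
  → r_3 = 1.4087
beam 4: φ=0°, α=15°
  direction (0.9659, 0.2588); cell (3,4); t to first gridline: x 0.2278, y 3.1296 (then +1.0353 / +3.8637)
    (4,4) via x @ 0.2278
    (5,4) via x @ 1.2630  # hit
  → r_4 = 1.2630
beam 5: φ=45°, α=60°
  direction (0.5000, 0.8660); cell (3,4); t to first gridline: x 0.4400, y 0.9353 (then +2.0000 / +1.1547)
    (4,4) via x @ 0.4400
    (4,5) via y @ 0.9353
    (4,6) via y @ 2.0900
    (5,6) via x @ 2.4400  # hit
  → r_5 = 2.4400
beam 6: φ=90°, α=105°
  direction (-0.2588, 0.9659); cell (3,4); t to first gridline: x 3.0137, y 0.8386 (then +3.8637 / +1.0353)
    (3,5) via y @ 0.8386  # hit
  → r_6 = 0.8386
beam 7: φ=135°, α=150°
  direction (-0.8660, 0.5000); cell (3,4); t to first gridline: x 0.9007, y 1.6200 (then +1.1547 / +2.0000)
    (2,4) via x @ 0.9007
    (2,5) via y @ 1.6200
    (1,5) via x @ 2.0554  # hit
  → r_7 = 2.0554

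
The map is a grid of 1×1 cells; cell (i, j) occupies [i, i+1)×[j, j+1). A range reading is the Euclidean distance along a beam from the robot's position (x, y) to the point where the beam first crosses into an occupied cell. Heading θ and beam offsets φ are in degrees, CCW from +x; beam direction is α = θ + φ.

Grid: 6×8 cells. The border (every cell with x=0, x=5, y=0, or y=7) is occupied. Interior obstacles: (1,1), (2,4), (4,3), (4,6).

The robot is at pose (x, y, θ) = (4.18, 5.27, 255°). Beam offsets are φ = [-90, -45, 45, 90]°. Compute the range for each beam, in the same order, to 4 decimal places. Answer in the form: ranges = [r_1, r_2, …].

ranges = [3.2922, 1.3625, 1.4665, 0.8489]

beam 1: φ=-90°, α=165°
  cosα=-0.9659 sinα=0.2588 | (4,5) | tMaxX 0.1863 tMaxY 2.8205 | tΔX 1.0353 tΔY 3.8637
    t=0.1863 [x] (3,5)
    t=1.2216 [x] (2,5)
    t=2.2569 [x] (1,5)
    t=2.8205 [y] (1,6)
    t=3.2922 [x] (0,6) — stop
  → r_1 = 3.2922
beam 2: φ=-45°, α=210°
  cosα=-0.8660 sinα=-0.5000 | (4,5) | tMaxX 0.2078 tMaxY 0.5400 | tΔX 1.1547 tΔY 2.0000
    t=0.2078 [x] (3,5)
    t=0.5400 [y] (3,4)
    t=1.3625 [x] (2,4) — stop
  → r_2 = 1.3625
beam 3: φ=45°, α=300°
  cosα=0.5000 sinα=-0.8660 | (4,5) | tMaxX 1.6400 tMaxY 0.3118 | tΔX 2.0000 tΔY 1.1547
    t=0.3118 [y] (4,4)
    t=1.4665 [y] (4,3) — stop
  → r_3 = 1.4665
beam 4: φ=90°, α=345°
  cosα=0.9659 sinα=-0.2588 | (4,5) | tMaxX 0.8489 tMaxY 1.0432 | tΔX 1.0353 tΔY 3.8637
    t=0.8489 [x] (5,5) — stop
  → r_4 = 0.8489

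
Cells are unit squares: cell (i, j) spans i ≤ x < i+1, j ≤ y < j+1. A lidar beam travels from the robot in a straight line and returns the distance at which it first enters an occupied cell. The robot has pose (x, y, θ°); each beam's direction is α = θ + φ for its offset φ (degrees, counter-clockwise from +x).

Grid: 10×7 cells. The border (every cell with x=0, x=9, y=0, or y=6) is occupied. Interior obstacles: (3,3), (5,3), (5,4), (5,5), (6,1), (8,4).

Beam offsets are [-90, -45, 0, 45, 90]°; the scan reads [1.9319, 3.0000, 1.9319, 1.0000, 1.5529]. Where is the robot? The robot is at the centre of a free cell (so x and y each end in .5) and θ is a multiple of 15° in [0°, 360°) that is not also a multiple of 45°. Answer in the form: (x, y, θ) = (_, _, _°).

(x, y, θ) = (7.5, 2.5, 165°)

Enumerate (i+0.5, j+0.5, θ) over the 34 free cells and 16 admissible headings. For each, cast all 5 beams and compare to the given ranges.
  (3.5, 1.5, 75°): beam 2 = 5.1962 ≠ 3.0000 ✗
  (8.5, 2.5, 285°): beam 2 = 1.7321 ≠ 3.0000 ✗
  (8.5, 5.5, 300°): beam 1 = 2.8868 ≠ 1.9319 ✗
  (3.5, 4.5, 240°): beam 1 = 2.8868 ≠ 1.9319 ✗
  (2.5, 2.5, 165°): beam 1 = 3.6235 ≠ 1.9319 ✗
  …
  (7.5, 2.5, 165°): r_1=1.9319, r_2=3.0000, r_3=1.9319, r_4=1.0000, r_5=1.5529 — all match ✓
Only this pose fits every beam.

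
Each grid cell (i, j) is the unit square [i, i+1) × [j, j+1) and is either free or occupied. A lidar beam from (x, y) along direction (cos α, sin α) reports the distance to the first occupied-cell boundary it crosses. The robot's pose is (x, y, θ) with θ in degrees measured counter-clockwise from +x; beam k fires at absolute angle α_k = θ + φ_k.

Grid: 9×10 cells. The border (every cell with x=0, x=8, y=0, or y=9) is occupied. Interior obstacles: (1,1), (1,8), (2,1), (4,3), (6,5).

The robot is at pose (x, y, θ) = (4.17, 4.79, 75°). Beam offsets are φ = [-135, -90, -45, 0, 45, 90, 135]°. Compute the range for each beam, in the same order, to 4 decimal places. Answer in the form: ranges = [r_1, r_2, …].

ranges = [0.9122, 3.9651, 2.1131, 4.3585, 4.3400, 3.2818, 3.6604]

beam 1: φ=-135°, α=300°
  cosα=0.5000 sinα=-0.8660 | (4,4) | tMaxX 1.6600 tMaxY 0.9122 | tΔX 2.0000 tΔY 1.1547
    t=0.9122 [y] (4,3) — stop
  → r_1 = 0.9122
beam 2: φ=-90°, α=345°
  cosα=0.9659 sinα=-0.2588 | (4,4) | tMaxX 0.8593 tMaxY 3.0523 | tΔX 1.0353 tΔY 3.8637
    t=0.8593 [x] (5,4)
    t=1.8946 [x] (6,4)
    t=2.9298 [x] (7,4)
    t=3.0523 [y] (7,3)
    t=3.9651 [x] (8,3) — stop
  → r_2 = 3.9651
beam 3: φ=-45°, α=30°
  cosα=0.8660 sinα=0.5000 | (4,4) | tMaxX 0.9584 tMaxY 0.4200 | tΔX 1.1547 tΔY 2.0000
    t=0.4200 [y] (4,5)
    t=0.9584 [x] (5,5)
    t=2.1131 [x] (6,5) — stop
  → r_3 = 2.1131
beam 4: φ=0°, α=75°
  cosα=0.2588 sinα=0.9659 | (4,4) | tMaxX 3.2069 tMaxY 0.2174 | tΔX 3.8637 tΔY 1.0353
    t=0.2174 [y] (4,5)
    t=1.2527 [y] (4,6)
    t=2.2880 [y] (4,7)
    t=3.2069 [x] (5,7)
    t=3.3232 [y] (5,8)
    t=4.3585 [y] (5,9) — stop
  → r_4 = 4.3585
beam 5: φ=45°, α=120°
  cosα=-0.5000 sinα=0.8660 | (4,4) | tMaxX 0.3400 tMaxY 0.2425 | tΔX 2.0000 tΔY 1.1547
    t=0.2425 [y] (4,5)
    t=0.3400 [x] (3,5)
    t=1.3972 [y] (3,6)
    t=2.3400 [x] (2,6)
    t=2.5519 [y] (2,7)
    t=3.7066 [y] (2,8)
    t=4.3400 [x] (1,8) — stop
  → r_5 = 4.3400
beam 6: φ=90°, α=165°
  cosα=-0.9659 sinα=0.2588 | (4,4) | tMaxX 0.1760 tMaxY 0.8114 | tΔX 1.0353 tΔY 3.8637
    t=0.1760 [x] (3,4)
    t=0.8114 [y] (3,5)
    t=1.2113 [x] (2,5)
    t=2.2465 [x] (1,5)
    t=3.2818 [x] (0,5) — stop
  → r_6 = 3.2818
beam 7: φ=135°, α=210°
  cosα=-0.8660 sinα=-0.5000 | (4,4) | tMaxX 0.1963 tMaxY 1.5800 | tΔX 1.1547 tΔY 2.0000
    t=0.1963 [x] (3,4)
    t=1.3510 [x] (2,4)
    t=1.5800 [y] (2,3)
    t=2.5057 [x] (1,3)
    t=3.5800 [y] (1,2)
    t=3.6604 [x] (0,2) — stop
  → r_7 = 3.6604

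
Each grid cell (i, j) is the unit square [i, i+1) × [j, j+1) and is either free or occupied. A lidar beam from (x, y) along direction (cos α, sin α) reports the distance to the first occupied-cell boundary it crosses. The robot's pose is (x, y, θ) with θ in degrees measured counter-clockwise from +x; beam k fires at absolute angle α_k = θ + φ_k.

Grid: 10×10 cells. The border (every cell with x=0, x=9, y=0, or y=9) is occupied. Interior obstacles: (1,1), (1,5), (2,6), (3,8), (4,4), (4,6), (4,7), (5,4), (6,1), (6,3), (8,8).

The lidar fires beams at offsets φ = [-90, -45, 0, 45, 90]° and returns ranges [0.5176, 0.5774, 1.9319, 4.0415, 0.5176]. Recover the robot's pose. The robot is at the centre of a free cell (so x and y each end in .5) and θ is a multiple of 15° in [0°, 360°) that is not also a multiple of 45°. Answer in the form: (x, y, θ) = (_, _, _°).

Enumerate (i+0.5, j+0.5, θ) over the 53 free cells and 16 admissible headings. For each, cast all 5 beams and compare to the given ranges.
  (5.5, 7.5, 285°): beam 2 = 1.0000 ≠ 0.5774 ✗
  (8.5, 3.5, 210°): beam 1 = 6.3509 ≠ 0.5176 ✗
  (5.5, 5.5, 165°): beam 1 = 3.6235 ≠ 0.5176 ✗
  …
  (4.5, 5.5, 165°): r_1=0.5176, r_2=0.5774, r_3=1.9319, r_4=4.0415, r_5=0.5176 — all match ✓
Only this pose fits every beam.

(x, y, θ) = (4.5, 5.5, 165°)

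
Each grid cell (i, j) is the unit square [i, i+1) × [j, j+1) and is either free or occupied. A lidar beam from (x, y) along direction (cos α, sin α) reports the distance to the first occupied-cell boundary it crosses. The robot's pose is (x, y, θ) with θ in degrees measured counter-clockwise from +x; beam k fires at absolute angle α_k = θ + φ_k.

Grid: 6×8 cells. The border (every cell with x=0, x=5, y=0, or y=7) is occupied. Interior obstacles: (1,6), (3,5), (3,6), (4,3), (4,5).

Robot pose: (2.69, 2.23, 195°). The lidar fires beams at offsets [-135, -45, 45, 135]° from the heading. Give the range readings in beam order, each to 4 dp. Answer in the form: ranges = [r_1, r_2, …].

beam 1: φ=-135°, α=60°
  direction (0.5000, 0.8660); cell (2,2); t to first gridline: x 0.6200, y 0.8891 (then +2.0000 / +1.1547)
    (3,2) via x @ 0.6200
    (3,3) via y @ 0.8891
    (3,4) via y @ 2.0438
    (4,4) via x @ 2.6200
    (4,5) via y @ 3.1985  # hit
  → r_1 = 3.1985
beam 2: φ=-45°, α=150°
  direction (-0.8660, 0.5000); cell (2,2); t to first gridline: x 0.7967, y 1.5400 (then +1.1547 / +2.0000)
    (1,2) via x @ 0.7967
    (1,3) via y @ 1.5400
    (0,3) via x @ 1.9514  # hit
  → r_2 = 1.9514
beam 3: φ=45°, α=240°
  direction (-0.5000, -0.8660); cell (2,2); t to first gridline: x 1.3800, y 0.2656 (then +2.0000 / +1.1547)
    (2,1) via y @ 0.2656
    (1,1) via x @ 1.3800
    (1,0) via y @ 1.4203  # hit
  → r_3 = 1.4203
beam 4: φ=135°, α=330°
  direction (0.8660, -0.5000); cell (2,2); t to first gridline: x 0.3580, y 0.4600 (then +1.1547 / +2.0000)
    (3,2) via x @ 0.3580
    (3,1) via y @ 0.4600
    (4,1) via x @ 1.5127
    (4,0) via y @ 2.4600  # hit
  → r_4 = 2.4600

ranges = [3.1985, 1.9514, 1.4203, 2.4600]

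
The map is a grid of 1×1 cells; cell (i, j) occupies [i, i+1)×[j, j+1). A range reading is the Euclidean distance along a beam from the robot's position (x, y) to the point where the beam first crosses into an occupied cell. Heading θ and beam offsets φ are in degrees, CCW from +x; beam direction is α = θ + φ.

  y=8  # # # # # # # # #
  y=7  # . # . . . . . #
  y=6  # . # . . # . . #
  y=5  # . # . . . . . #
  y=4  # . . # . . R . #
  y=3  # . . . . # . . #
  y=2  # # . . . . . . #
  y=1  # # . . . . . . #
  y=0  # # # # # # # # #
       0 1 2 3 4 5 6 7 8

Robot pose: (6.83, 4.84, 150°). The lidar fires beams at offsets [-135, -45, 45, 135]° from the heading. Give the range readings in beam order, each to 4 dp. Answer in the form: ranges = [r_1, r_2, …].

ranges = [1.2113, 3.2715, 2.9298, 3.9755]

beam 1: φ=-135°, α=15°
  cosα=0.9659 sinα=0.2588 | (6,4) | tMaxX 0.1760 tMaxY 0.6182 | tΔX 1.0353 tΔY 3.8637
    t=0.1760 [x] (7,4)
    t=0.6182 [y] (7,5)
    t=1.2113 [x] (8,5) — stop
  → r_1 = 1.2113
beam 2: φ=-45°, α=105°
  cosα=-0.2588 sinα=0.9659 | (6,4) | tMaxX 3.2069 tMaxY 0.1656 | tΔX 3.8637 tΔY 1.0353
    t=0.1656 [y] (6,5)
    t=1.2009 [y] (6,6)
    t=2.2362 [y] (6,7)
    t=3.2069 [x] (5,7)
    t=3.2715 [y] (5,8) — stop
  → r_2 = 3.2715
beam 3: φ=45°, α=195°
  cosα=-0.9659 sinα=-0.2588 | (6,4) | tMaxX 0.8593 tMaxY 3.2455 | tΔX 1.0353 tΔY 3.8637
    t=0.8593 [x] (5,4)
    t=1.8946 [x] (4,4)
    t=2.9298 [x] (3,4) — stop
  → r_3 = 2.9298
beam 4: φ=135°, α=285°
  cosα=0.2588 sinα=-0.9659 | (6,4) | tMaxX 0.6568 tMaxY 0.8696 | tΔX 3.8637 tΔY 1.0353
    t=0.6568 [x] (7,4)
    t=0.8696 [y] (7,3)
    t=1.9049 [y] (7,2)
    t=2.9402 [y] (7,1)
    t=3.9755 [y] (7,0) — stop
  → r_4 = 3.9755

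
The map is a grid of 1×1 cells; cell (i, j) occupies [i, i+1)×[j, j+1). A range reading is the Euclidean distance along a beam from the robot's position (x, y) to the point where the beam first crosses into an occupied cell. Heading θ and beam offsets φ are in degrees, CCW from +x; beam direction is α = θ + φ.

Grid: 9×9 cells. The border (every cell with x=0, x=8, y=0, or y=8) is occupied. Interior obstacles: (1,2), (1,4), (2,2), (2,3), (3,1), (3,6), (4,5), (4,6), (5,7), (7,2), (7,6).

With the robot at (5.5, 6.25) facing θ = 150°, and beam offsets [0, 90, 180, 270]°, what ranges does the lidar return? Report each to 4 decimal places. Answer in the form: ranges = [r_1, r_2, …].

beam 1: φ=0°, α=150°
  direction (-0.8660, 0.5000); cell (5,6); t to first gridline: x 0.5774, y 1.5000 (then +1.1547 / +2.0000)
    (4,6) via x @ 0.5774  # hit
  → r_1 = 0.5774
beam 2: φ=90°, α=240°
  direction (-0.5000, -0.8660); cell (5,6); t to first gridline: x 1.0000, y 0.2887 (then +2.0000 / +1.1547)
    (5,5) via y @ 0.2887
    (4,5) via x @ 1.0000  # hit
  → r_2 = 1.0000
beam 3: φ=180°, α=330°
  direction (0.8660, -0.5000); cell (5,6); t to first gridline: x 0.5774, y 0.5000 (then +1.1547 / +2.0000)
    (5,5) via y @ 0.5000
    (6,5) via x @ 0.5774
    (7,5) via x @ 1.7321
    (7,4) via y @ 2.5000
    (8,4) via x @ 2.8868  # hit
  → r_3 = 2.8868
beam 4: φ=270°, α=60°
  direction (0.5000, 0.8660); cell (5,6); t to first gridline: x 1.0000, y 0.8660 (then +2.0000 / +1.1547)
    (5,7) via y @ 0.8660  # hit
  → r_4 = 0.8660

ranges = [0.5774, 1.0000, 2.8868, 0.8660]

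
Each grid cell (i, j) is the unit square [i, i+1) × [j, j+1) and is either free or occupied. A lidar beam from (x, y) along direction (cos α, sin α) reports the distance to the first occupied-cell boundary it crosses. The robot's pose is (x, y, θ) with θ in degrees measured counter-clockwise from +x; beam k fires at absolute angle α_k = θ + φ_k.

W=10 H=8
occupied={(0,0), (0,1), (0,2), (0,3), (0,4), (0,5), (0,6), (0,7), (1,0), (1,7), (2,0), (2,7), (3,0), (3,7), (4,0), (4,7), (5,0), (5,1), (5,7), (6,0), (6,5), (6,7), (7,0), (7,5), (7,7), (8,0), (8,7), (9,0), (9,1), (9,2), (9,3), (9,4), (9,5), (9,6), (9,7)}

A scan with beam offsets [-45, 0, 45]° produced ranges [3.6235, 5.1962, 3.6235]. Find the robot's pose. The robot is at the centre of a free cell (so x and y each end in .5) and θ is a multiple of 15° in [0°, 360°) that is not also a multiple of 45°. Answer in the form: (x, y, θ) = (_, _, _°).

Enumerate (i+0.5, j+0.5, θ) over the 45 free cells and 16 admissible headings. For each, cast all 3 beams and compare to the given ranges.
  (3.5, 3.5, 240°): beam 1 = 2.5882 ≠ 3.6235 ✗
  (1.5, 1.5, 345°): beam 1 = 0.5774 ≠ 3.6235 ✗
  (3.5, 5.5, 255°): beam 1 = 2.8868 ≠ 3.6235 ✗
  (2.5, 5.5, 60°): beam 1 = 5.7956 ≠ 3.6235 ✗
  …
  (4.5, 5.5, 240°): r_1=3.6235, r_2=5.1962, r_3=3.6235 — all match ✓
No second candidate reproduces the full scan.

(x, y, θ) = (4.5, 5.5, 240°)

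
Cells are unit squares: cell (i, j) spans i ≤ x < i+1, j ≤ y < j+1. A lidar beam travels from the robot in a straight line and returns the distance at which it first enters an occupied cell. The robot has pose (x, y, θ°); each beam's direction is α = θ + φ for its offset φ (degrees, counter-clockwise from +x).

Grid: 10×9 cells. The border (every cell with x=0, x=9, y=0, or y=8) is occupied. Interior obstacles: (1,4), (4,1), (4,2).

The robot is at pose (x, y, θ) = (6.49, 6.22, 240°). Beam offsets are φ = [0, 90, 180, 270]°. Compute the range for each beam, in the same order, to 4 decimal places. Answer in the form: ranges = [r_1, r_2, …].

beam 1: φ=0°, α=240°
  d=(-0.5000,-0.8660)  start (6,6)  tX=0.9800 tY=0.2540  stride 1/|dx|=2.0000 1/|dy|=1.1547
    cross y-line → (6,5), t=0.2540
    cross x-line → (5,5), t=0.9800
    cross y-line → (5,4), t=1.4087
    cross y-line → (5,3), t=2.5634
    cross x-line → (4,3), t=2.9800
    cross y-line → (4,2), t=3.7181 (wall)
  → r_1 = 3.7181
beam 2: φ=90°, α=330°
  d=(0.8660,-0.5000)  start (6,6)  tX=0.5889 tY=0.4400  stride 1/|dx|=1.1547 1/|dy|=2.0000
    cross y-line → (6,5), t=0.4400
    cross x-line → (7,5), t=0.5889
    cross x-line → (8,5), t=1.7436
    cross y-line → (8,4), t=2.4400
    cross x-line → (9,4), t=2.8983 (wall)
  → r_2 = 2.8983
beam 3: φ=180°, α=60°
  d=(0.5000,0.8660)  start (6,6)  tX=1.0200 tY=0.9007  stride 1/|dx|=2.0000 1/|dy|=1.1547
    cross y-line → (6,7), t=0.9007
    cross x-line → (7,7), t=1.0200
    cross y-line → (7,8), t=2.0554 (wall)
  → r_3 = 2.0554
beam 4: φ=270°, α=150°
  d=(-0.8660,0.5000)  start (6,6)  tX=0.5658 tY=1.5600  stride 1/|dx|=1.1547 1/|dy|=2.0000
    cross x-line → (5,6), t=0.5658
    cross y-line → (5,7), t=1.5600
    cross x-line → (4,7), t=1.7205
    cross x-line → (3,7), t=2.8752
    cross y-line → (3,8), t=3.5600 (wall)
  → r_4 = 3.5600

ranges = [3.7181, 2.8983, 2.0554, 3.5600]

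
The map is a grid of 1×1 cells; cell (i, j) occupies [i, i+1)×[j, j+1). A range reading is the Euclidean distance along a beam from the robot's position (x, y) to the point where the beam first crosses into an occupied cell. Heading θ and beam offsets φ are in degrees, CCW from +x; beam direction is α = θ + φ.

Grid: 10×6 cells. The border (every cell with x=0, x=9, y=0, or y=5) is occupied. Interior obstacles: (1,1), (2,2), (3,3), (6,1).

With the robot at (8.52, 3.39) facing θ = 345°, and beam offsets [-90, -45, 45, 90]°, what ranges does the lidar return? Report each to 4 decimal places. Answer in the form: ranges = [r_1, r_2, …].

ranges = [2.4743, 0.9600, 0.5543, 1.6668]

beam 1: φ=-90°, α=255°
  d=(-0.2588,-0.9659)  start (8,3)  tX=2.0091 tY=0.4038  stride 1/|dx|=3.8637 1/|dy|=1.0353
    cross y-line → (8,2), t=0.4038
    cross y-line → (8,1), t=1.4390
    cross x-line → (7,1), t=2.0091
    cross y-line → (7,0), t=2.4743 (wall)
  → r_1 = 2.4743
beam 2: φ=-45°, α=300°
  d=(0.5000,-0.8660)  start (8,3)  tX=0.9600 tY=0.4503  stride 1/|dx|=2.0000 1/|dy|=1.1547
    cross y-line → (8,2), t=0.4503
    cross x-line → (9,2), t=0.9600 (wall)
  → r_2 = 0.9600
beam 3: φ=45°, α=30°
  d=(0.8660,0.5000)  start (8,3)  tX=0.5543 tY=1.2200  stride 1/|dx|=1.1547 1/|dy|=2.0000
    cross x-line → (9,3), t=0.5543 (wall)
  → r_3 = 0.5543
beam 4: φ=90°, α=75°
  d=(0.2588,0.9659)  start (8,3)  tX=1.8546 tY=0.6315  stride 1/|dx|=3.8637 1/|dy|=1.0353
    cross y-line → (8,4), t=0.6315
    cross y-line → (8,5), t=1.6668 (wall)
  → r_4 = 1.6668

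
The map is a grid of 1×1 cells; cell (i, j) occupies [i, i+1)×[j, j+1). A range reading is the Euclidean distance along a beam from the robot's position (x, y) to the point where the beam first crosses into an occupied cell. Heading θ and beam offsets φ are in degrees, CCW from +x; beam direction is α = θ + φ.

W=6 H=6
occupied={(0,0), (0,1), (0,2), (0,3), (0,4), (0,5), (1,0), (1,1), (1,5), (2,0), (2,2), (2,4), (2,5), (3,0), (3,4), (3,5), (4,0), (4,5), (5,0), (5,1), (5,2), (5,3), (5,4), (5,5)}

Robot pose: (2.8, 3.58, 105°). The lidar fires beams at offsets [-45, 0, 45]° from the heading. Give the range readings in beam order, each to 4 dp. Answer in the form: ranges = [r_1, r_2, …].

ranges = [0.4850, 0.4348, 0.8400]

beam 1: φ=-45°, α=60°
  dir = (cos 60°, sin 60°) = (0.5000, 0.8660); from cell (2,3)
  next x-line at t=0.4000, next y-line at t=0.4850; Δt_x=2.0000, Δt_y=1.1547
    x: enter (3,3) at t=0.4000
    y: enter (3,4) at t=0.4850 ← occupied
  → r_1 = 0.4850
beam 2: φ=0°, α=105°
  dir = (cos 105°, sin 105°) = (-0.2588, 0.9659); from cell (2,3)
  next x-line at t=3.0910, next y-line at t=0.4348; Δt_x=3.8637, Δt_y=1.0353
    y: enter (2,4) at t=0.4348 ← occupied
  → r_2 = 0.4348
beam 3: φ=45°, α=150°
  dir = (cos 150°, sin 150°) = (-0.8660, 0.5000); from cell (2,3)
  next x-line at t=0.9238, next y-line at t=0.8400; Δt_x=1.1547, Δt_y=2.0000
    y: enter (2,4) at t=0.8400 ← occupied
  → r_3 = 0.8400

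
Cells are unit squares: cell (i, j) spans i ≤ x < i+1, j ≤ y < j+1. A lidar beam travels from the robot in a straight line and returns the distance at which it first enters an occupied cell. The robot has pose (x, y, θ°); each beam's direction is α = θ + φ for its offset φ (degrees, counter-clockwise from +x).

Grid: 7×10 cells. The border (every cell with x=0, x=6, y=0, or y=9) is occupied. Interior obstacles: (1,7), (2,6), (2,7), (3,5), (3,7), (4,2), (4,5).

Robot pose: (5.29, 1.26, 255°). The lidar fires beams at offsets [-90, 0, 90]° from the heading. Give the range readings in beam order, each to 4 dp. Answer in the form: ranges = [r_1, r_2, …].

beam 1: φ=-90°, α=165°
  d=(-0.9659,0.2588)  start (5,1)  tX=0.3002 tY=2.8591  stride 1/|dx|=1.0353 1/|dy|=3.8637
    cross x-line → (4,1), t=0.3002
    cross x-line → (3,1), t=1.3355
    cross x-line → (2,1), t=2.3708
    cross y-line → (2,2), t=2.8591
    cross x-line → (1,2), t=3.4061
    cross x-line → (0,2), t=4.4413 (wall)
  → r_1 = 4.4413
beam 2: φ=0°, α=255°
  d=(-0.2588,-0.9659)  start (5,1)  tX=1.1205 tY=0.2692  stride 1/|dx|=3.8637 1/|dy|=1.0353
    cross y-line → (5,0), t=0.2692 (wall)
  → r_2 = 0.2692
beam 3: φ=90°, α=345°
  d=(0.9659,-0.2588)  start (5,1)  tX=0.7350 tY=1.0046  stride 1/|dx|=1.0353 1/|dy|=3.8637
    cross x-line → (6,1), t=0.7350 (wall)
  → r_3 = 0.7350

ranges = [4.4413, 0.2692, 0.7350]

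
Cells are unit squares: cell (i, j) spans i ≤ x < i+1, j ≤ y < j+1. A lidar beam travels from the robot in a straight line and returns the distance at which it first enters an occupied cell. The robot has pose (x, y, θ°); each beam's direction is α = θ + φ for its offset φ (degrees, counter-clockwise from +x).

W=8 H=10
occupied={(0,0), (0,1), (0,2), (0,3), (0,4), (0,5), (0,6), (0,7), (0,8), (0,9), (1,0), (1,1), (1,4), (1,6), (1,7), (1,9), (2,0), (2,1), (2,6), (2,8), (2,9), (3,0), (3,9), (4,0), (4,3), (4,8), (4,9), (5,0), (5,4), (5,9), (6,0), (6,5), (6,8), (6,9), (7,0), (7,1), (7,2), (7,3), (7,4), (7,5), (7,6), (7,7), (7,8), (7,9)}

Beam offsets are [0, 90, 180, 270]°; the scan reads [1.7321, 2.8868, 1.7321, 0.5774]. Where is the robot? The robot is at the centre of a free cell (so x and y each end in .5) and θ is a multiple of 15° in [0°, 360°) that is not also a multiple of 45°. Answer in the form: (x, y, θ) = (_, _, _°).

The pose lattice has 36·16 = 576 candidates. Test each by forward raycasting.
  (5.5, 1.5, 210°): beam 1 = 1.0000 ≠ 1.7321 ✗
  (4.5, 4.5, 345°): beam 1 = 0.5176 ≠ 1.7321 ✗
  (5.5, 2.5, 330°): beam 3 = 1.0000 ≠ 1.7321 ✗
  …
  (4.5, 7.5, 210°): r_1=1.7321, r_2=2.8868, r_3=1.7321, r_4=0.5774 — all match ✓
Only this pose fits every beam.

(x, y, θ) = (4.5, 7.5, 210°)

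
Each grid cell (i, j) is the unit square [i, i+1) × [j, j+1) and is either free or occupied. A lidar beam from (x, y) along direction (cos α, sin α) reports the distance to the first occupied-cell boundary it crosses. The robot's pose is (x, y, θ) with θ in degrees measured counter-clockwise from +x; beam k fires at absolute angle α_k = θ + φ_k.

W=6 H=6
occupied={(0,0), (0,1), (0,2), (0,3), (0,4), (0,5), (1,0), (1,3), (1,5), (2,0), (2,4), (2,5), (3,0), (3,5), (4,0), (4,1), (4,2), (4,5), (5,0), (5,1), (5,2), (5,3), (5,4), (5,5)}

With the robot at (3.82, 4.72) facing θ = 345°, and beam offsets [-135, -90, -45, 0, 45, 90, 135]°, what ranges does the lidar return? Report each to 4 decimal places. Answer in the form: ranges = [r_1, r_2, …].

ranges = [0.9469, 3.8512, 1.9861, 1.2216, 0.5600, 0.2899, 0.3233]

beam 1: φ=-135°, α=210°
  dir = (cos 210°, sin 210°) = (-0.8660, -0.5000); from cell (3,4)
  next x-line at t=0.9469, next y-line at t=1.4400; Δt_x=1.1547, Δt_y=2.0000
    x: enter (2,4) at t=0.9469 ← occupied
  → r_1 = 0.9469
beam 2: φ=-90°, α=255°
  dir = (cos 255°, sin 255°) = (-0.2588, -0.9659); from cell (3,4)
  next x-line at t=3.1682, next y-line at t=0.7454; Δt_x=3.8637, Δt_y=1.0353
    y: enter (3,3) at t=0.7454
    y: enter (3,2) at t=1.7807
    y: enter (3,1) at t=2.8160
    x: enter (2,1) at t=3.1682
    y: enter (2,0) at t=3.8512 ← occupied
  → r_2 = 3.8512
beam 3: φ=-45°, α=300°
  dir = (cos 300°, sin 300°) = (0.5000, -0.8660); from cell (3,4)
  next x-line at t=0.3600, next y-line at t=0.8314; Δt_x=2.0000, Δt_y=1.1547
    x: enter (4,4) at t=0.3600
    y: enter (4,3) at t=0.8314
    y: enter (4,2) at t=1.9861 ← occupied
  → r_3 = 1.9861
beam 4: φ=0°, α=345°
  dir = (cos 345°, sin 345°) = (0.9659, -0.2588); from cell (3,4)
  next x-line at t=0.1863, next y-line at t=2.7819; Δt_x=1.0353, Δt_y=3.8637
    x: enter (4,4) at t=0.1863
    x: enter (5,4) at t=1.2216 ← occupied
  → r_4 = 1.2216
beam 5: φ=45°, α=30°
  dir = (cos 30°, sin 30°) = (0.8660, 0.5000); from cell (3,4)
  next x-line at t=0.2078, next y-line at t=0.5600; Δt_x=1.1547, Δt_y=2.0000
    x: enter (4,4) at t=0.2078
    y: enter (4,5) at t=0.5600 ← occupied
  → r_5 = 0.5600
beam 6: φ=90°, α=75°
  dir = (cos 75°, sin 75°) = (0.2588, 0.9659); from cell (3,4)
  next x-line at t=0.6955, next y-line at t=0.2899; Δt_x=3.8637, Δt_y=1.0353
    y: enter (3,5) at t=0.2899 ← occupied
  → r_6 = 0.2899
beam 7: φ=135°, α=120°
  dir = (cos 120°, sin 120°) = (-0.5000, 0.8660); from cell (3,4)
  next x-line at t=1.6400, next y-line at t=0.3233; Δt_x=2.0000, Δt_y=1.1547
    y: enter (3,5) at t=0.3233 ← occupied
  → r_7 = 0.3233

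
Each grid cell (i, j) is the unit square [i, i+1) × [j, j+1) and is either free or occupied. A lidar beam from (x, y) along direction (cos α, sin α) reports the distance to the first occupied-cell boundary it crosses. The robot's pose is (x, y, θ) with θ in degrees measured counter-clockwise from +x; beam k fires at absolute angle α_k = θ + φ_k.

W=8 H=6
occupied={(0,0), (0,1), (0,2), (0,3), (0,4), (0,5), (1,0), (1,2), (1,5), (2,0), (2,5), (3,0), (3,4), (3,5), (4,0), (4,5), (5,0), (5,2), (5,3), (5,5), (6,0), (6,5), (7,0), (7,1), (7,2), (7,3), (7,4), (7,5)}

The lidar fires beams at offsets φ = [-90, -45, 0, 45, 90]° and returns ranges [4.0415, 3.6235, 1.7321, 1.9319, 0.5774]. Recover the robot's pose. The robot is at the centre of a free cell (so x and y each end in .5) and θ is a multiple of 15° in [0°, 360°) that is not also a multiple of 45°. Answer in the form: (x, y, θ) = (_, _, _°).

The pose lattice has 20·16 = 320 candidates. Test each by forward raycasting.
  (6.5, 1.5, 255°): beam 1 = 4.6587 ≠ 4.0415 ✗
  (6.5, 2.5, 330°): beam 1 = 1.7321 ≠ 4.0415 ✗
  (2.5, 3.5, 15°): beam 1 = 2.5882 ≠ 4.0415 ✗
  …
  (3.5, 1.5, 150°): r_1=4.0415, r_2=3.6235, r_3=1.7321, r_4=1.9319, r_5=0.5774 — all match ✓
Unique over the lattice → pose = (3.5, 1.5, 150°).

(x, y, θ) = (3.5, 1.5, 150°)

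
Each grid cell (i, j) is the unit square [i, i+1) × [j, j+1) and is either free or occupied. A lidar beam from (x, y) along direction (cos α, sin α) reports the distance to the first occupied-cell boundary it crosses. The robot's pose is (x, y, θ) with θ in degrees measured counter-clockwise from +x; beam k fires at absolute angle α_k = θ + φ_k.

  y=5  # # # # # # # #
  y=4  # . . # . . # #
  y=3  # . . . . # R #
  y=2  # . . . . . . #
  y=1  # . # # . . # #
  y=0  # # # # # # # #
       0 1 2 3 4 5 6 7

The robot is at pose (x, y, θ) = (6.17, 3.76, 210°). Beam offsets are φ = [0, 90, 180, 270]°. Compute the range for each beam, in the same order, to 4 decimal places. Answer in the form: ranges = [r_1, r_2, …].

beam 1: φ=0°, α=210°
  d=(-0.8660,-0.5000)  start (6,3)  tX=0.1963 tY=1.5200  stride 1/|dx|=1.1547 1/|dy|=2.0000
    cross x-line → (5,3), t=0.1963 (wall)
  → r_1 = 0.1963
beam 2: φ=90°, α=300°
  d=(0.5000,-0.8660)  start (6,3)  tX=1.6600 tY=0.8776  stride 1/|dx|=2.0000 1/|dy|=1.1547
    cross y-line → (6,2), t=0.8776
    cross x-line → (7,2), t=1.6600 (wall)
  → r_2 = 1.6600
beam 3: φ=180°, α=30°
  d=(0.8660,0.5000)  start (6,3)  tX=0.9584 tY=0.4800  stride 1/|dx|=1.1547 1/|dy|=2.0000
    cross y-line → (6,4), t=0.4800 (wall)
  → r_3 = 0.4800
beam 4: φ=270°, α=120°
  d=(-0.5000,0.8660)  start (6,3)  tX=0.3400 tY=0.2771  stride 1/|dx|=2.0000 1/|dy|=1.1547
    cross y-line → (6,4), t=0.2771 (wall)
  → r_4 = 0.2771

ranges = [0.1963, 1.6600, 0.4800, 0.2771]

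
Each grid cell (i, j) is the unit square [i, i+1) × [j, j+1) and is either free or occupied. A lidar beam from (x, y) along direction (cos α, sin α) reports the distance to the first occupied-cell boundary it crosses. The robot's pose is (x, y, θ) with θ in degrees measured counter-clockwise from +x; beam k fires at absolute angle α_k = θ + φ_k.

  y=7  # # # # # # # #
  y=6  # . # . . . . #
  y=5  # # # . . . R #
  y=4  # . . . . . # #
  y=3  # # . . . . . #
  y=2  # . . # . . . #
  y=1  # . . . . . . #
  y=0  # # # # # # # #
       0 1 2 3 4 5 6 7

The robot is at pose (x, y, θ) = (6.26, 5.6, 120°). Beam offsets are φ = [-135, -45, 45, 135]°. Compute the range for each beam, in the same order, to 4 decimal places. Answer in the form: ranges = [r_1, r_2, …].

beam 1: φ=-135°, α=345°
  d=(0.9659,-0.2588)  start (6,5)  tX=0.7661 tY=2.3182  stride 1/|dx|=1.0353 1/|dy|=3.8637
    cross x-line → (7,5), t=0.7661 (wall)
  → r_1 = 0.7661
beam 2: φ=-45°, α=75°
  d=(0.2588,0.9659)  start (6,5)  tX=2.8591 tY=0.4141  stride 1/|dx|=3.8637 1/|dy|=1.0353
    cross y-line → (6,6), t=0.4141
    cross y-line → (6,7), t=1.4494 (wall)
  → r_2 = 1.4494
beam 3: φ=45°, α=165°
  d=(-0.9659,0.2588)  start (6,5)  tX=0.2692 tY=1.5455  stride 1/|dx|=1.0353 1/|dy|=3.8637
    cross x-line → (5,5), t=0.2692
    cross x-line → (4,5), t=1.3044
    cross y-line → (4,6), t=1.5455
    cross x-line → (3,6), t=2.3397
    cross x-line → (2,6), t=3.3750 (wall)
  → r_3 = 3.3750
beam 4: φ=135°, α=255°
  d=(-0.2588,-0.9659)  start (6,5)  tX=1.0046 tY=0.6212  stride 1/|dx|=3.8637 1/|dy|=1.0353
    cross y-line → (6,4), t=0.6212 (wall)
  → r_4 = 0.6212

ranges = [0.7661, 1.4494, 3.3750, 0.6212]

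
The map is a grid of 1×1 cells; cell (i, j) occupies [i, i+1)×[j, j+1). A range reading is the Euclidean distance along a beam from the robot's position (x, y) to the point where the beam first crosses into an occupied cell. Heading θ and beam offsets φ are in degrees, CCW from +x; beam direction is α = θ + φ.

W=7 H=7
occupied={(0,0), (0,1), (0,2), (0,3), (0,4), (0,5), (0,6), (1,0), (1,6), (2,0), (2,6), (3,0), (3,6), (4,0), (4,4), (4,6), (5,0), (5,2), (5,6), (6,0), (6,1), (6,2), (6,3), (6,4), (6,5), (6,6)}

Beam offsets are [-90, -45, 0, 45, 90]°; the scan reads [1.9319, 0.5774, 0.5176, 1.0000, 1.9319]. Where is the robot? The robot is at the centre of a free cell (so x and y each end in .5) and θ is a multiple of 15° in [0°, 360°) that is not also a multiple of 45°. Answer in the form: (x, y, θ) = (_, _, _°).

(x, y, θ) = (3.5, 1.5, 285°)

The pose lattice has 23·16 = 368 candidates. Test each by forward raycasting.
  (4.5, 5.5, 30°): beam 1 = 0.5774 ≠ 1.9319 ✗
  (2.5, 1.5, 150°): beam 1 = 3.0000 ≠ 1.9319 ✗
  (5.5, 1.5, 150°): beam 1 = 0.5774 ≠ 1.9319 ✗
  (1.5, 1.5, 330°): beam 1 = 0.5774 ≠ 1.9319 ✗
  (2.5, 5.5, 120°): beam 1 = 1.0000 ≠ 1.9319 ✗
  …
  (3.5, 1.5, 285°): r_1=1.9319, r_2=0.5774, r_3=0.5176, r_4=1.0000, r_5=1.9319 — all match ✓
Only this pose fits every beam.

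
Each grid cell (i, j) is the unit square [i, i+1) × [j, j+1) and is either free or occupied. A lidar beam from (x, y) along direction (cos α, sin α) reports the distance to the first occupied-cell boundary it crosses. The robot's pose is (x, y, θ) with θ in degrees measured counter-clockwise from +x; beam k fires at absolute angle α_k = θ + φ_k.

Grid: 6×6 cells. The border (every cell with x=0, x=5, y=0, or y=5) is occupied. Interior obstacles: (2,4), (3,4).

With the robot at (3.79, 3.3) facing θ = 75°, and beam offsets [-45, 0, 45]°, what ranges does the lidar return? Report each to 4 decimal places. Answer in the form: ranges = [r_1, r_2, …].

ranges = [1.3972, 0.7247, 0.8083]

beam 1: φ=-45°, α=30°
  d=(0.8660,0.5000)  start (3,3)  tX=0.2425 tY=1.4000  stride 1/|dx|=1.1547 1/|dy|=2.0000
    cross x-line → (4,3), t=0.2425
    cross x-line → (5,3), t=1.3972 (wall)
  → r_1 = 1.3972
beam 2: φ=0°, α=75°
  d=(0.2588,0.9659)  start (3,3)  tX=0.8114 tY=0.7247  stride 1/|dx|=3.8637 1/|dy|=1.0353
    cross y-line → (3,4), t=0.7247 (wall)
  → r_2 = 0.7247
beam 3: φ=45°, α=120°
  d=(-0.5000,0.8660)  start (3,3)  tX=1.5800 tY=0.8083  stride 1/|dx|=2.0000 1/|dy|=1.1547
    cross y-line → (3,4), t=0.8083 (wall)
  → r_3 = 0.8083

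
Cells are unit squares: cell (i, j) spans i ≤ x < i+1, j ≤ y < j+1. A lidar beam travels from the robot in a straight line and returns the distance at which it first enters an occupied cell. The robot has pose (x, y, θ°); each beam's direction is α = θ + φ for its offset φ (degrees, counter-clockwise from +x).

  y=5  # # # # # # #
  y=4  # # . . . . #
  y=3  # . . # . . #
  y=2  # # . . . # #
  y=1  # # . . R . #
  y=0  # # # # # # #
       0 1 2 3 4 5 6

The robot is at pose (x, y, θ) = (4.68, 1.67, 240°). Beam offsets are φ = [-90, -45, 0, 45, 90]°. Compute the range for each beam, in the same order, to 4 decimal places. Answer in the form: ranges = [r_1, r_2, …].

ranges = [4.2493, 2.5887, 0.7736, 0.6936, 1.3400]

beam 1: φ=-90°, α=150°
  dir = (cos 150°, sin 150°) = (-0.8660, 0.5000); from cell (4,1)
  next x-line at t=0.7852, next y-line at t=0.6600; Δt_x=1.1547, Δt_y=2.0000
    y: enter (4,2) at t=0.6600
    x: enter (3,2) at t=0.7852
    x: enter (2,2) at t=1.9399
    y: enter (2,3) at t=2.6600
    x: enter (1,3) at t=3.0946
    x: enter (0,3) at t=4.2493 ← occupied
  → r_1 = 4.2493
beam 2: φ=-45°, α=195°
  dir = (cos 195°, sin 195°) = (-0.9659, -0.2588); from cell (4,1)
  next x-line at t=0.7040, next y-line at t=2.5887; Δt_x=1.0353, Δt_y=3.8637
    x: enter (3,1) at t=0.7040
    x: enter (2,1) at t=1.7393
    y: enter (2,0) at t=2.5887 ← occupied
  → r_2 = 2.5887
beam 3: φ=0°, α=240°
  dir = (cos 240°, sin 240°) = (-0.5000, -0.8660); from cell (4,1)
  next x-line at t=1.3600, next y-line at t=0.7736; Δt_x=2.0000, Δt_y=1.1547
    y: enter (4,0) at t=0.7736 ← occupied
  → r_3 = 0.7736
beam 4: φ=45°, α=285°
  dir = (cos 285°, sin 285°) = (0.2588, -0.9659); from cell (4,1)
  next x-line at t=1.2364, next y-line at t=0.6936; Δt_x=3.8637, Δt_y=1.0353
    y: enter (4,0) at t=0.6936 ← occupied
  → r_4 = 0.6936
beam 5: φ=90°, α=330°
  dir = (cos 330°, sin 330°) = (0.8660, -0.5000); from cell (4,1)
  next x-line at t=0.3695, next y-line at t=1.3400; Δt_x=1.1547, Δt_y=2.0000
    x: enter (5,1) at t=0.3695
    y: enter (5,0) at t=1.3400 ← occupied
  → r_5 = 1.3400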